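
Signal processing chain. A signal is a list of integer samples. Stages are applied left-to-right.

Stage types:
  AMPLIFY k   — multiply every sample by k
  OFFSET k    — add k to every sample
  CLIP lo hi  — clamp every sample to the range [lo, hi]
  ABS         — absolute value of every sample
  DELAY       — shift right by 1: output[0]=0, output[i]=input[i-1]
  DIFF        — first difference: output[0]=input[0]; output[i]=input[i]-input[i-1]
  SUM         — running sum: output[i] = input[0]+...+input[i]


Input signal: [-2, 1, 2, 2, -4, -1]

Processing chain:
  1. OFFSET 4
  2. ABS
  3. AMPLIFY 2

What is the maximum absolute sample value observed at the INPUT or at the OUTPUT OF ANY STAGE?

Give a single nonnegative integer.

Answer: 12

Derivation:
Input: [-2, 1, 2, 2, -4, -1] (max |s|=4)
Stage 1 (OFFSET 4): -2+4=2, 1+4=5, 2+4=6, 2+4=6, -4+4=0, -1+4=3 -> [2, 5, 6, 6, 0, 3] (max |s|=6)
Stage 2 (ABS): |2|=2, |5|=5, |6|=6, |6|=6, |0|=0, |3|=3 -> [2, 5, 6, 6, 0, 3] (max |s|=6)
Stage 3 (AMPLIFY 2): 2*2=4, 5*2=10, 6*2=12, 6*2=12, 0*2=0, 3*2=6 -> [4, 10, 12, 12, 0, 6] (max |s|=12)
Overall max amplitude: 12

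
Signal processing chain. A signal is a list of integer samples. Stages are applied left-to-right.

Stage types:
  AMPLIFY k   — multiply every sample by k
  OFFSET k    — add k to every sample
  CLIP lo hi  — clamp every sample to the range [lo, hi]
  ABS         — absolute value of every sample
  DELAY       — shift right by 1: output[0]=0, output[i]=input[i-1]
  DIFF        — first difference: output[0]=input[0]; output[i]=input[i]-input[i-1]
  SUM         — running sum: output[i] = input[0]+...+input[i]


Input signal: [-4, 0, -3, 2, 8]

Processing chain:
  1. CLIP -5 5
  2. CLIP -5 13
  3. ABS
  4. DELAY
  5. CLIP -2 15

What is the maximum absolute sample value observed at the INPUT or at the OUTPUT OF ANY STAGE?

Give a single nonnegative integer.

Answer: 8

Derivation:
Input: [-4, 0, -3, 2, 8] (max |s|=8)
Stage 1 (CLIP -5 5): clip(-4,-5,5)=-4, clip(0,-5,5)=0, clip(-3,-5,5)=-3, clip(2,-5,5)=2, clip(8,-5,5)=5 -> [-4, 0, -3, 2, 5] (max |s|=5)
Stage 2 (CLIP -5 13): clip(-4,-5,13)=-4, clip(0,-5,13)=0, clip(-3,-5,13)=-3, clip(2,-5,13)=2, clip(5,-5,13)=5 -> [-4, 0, -3, 2, 5] (max |s|=5)
Stage 3 (ABS): |-4|=4, |0|=0, |-3|=3, |2|=2, |5|=5 -> [4, 0, 3, 2, 5] (max |s|=5)
Stage 4 (DELAY): [0, 4, 0, 3, 2] = [0, 4, 0, 3, 2] -> [0, 4, 0, 3, 2] (max |s|=4)
Stage 5 (CLIP -2 15): clip(0,-2,15)=0, clip(4,-2,15)=4, clip(0,-2,15)=0, clip(3,-2,15)=3, clip(2,-2,15)=2 -> [0, 4, 0, 3, 2] (max |s|=4)
Overall max amplitude: 8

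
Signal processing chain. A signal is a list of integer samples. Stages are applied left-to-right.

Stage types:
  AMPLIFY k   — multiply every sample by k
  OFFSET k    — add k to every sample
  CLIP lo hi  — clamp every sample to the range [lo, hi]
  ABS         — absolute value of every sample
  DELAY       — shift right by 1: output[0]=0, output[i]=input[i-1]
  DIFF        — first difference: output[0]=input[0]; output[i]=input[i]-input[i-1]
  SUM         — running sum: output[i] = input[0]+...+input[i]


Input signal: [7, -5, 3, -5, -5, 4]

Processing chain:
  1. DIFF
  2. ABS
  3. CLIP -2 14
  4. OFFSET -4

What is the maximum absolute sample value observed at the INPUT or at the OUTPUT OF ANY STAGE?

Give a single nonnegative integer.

Input: [7, -5, 3, -5, -5, 4] (max |s|=7)
Stage 1 (DIFF): s[0]=7, -5-7=-12, 3--5=8, -5-3=-8, -5--5=0, 4--5=9 -> [7, -12, 8, -8, 0, 9] (max |s|=12)
Stage 2 (ABS): |7|=7, |-12|=12, |8|=8, |-8|=8, |0|=0, |9|=9 -> [7, 12, 8, 8, 0, 9] (max |s|=12)
Stage 3 (CLIP -2 14): clip(7,-2,14)=7, clip(12,-2,14)=12, clip(8,-2,14)=8, clip(8,-2,14)=8, clip(0,-2,14)=0, clip(9,-2,14)=9 -> [7, 12, 8, 8, 0, 9] (max |s|=12)
Stage 4 (OFFSET -4): 7+-4=3, 12+-4=8, 8+-4=4, 8+-4=4, 0+-4=-4, 9+-4=5 -> [3, 8, 4, 4, -4, 5] (max |s|=8)
Overall max amplitude: 12

Answer: 12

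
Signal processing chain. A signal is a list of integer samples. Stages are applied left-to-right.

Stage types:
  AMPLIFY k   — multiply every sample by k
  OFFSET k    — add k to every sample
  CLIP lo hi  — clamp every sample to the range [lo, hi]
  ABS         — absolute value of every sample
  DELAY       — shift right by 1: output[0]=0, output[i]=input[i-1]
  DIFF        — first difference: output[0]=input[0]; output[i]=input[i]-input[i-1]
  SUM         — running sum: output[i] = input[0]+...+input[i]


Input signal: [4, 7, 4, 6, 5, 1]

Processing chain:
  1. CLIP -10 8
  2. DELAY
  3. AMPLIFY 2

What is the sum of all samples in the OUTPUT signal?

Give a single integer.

Answer: 52

Derivation:
Input: [4, 7, 4, 6, 5, 1]
Stage 1 (CLIP -10 8): clip(4,-10,8)=4, clip(7,-10,8)=7, clip(4,-10,8)=4, clip(6,-10,8)=6, clip(5,-10,8)=5, clip(1,-10,8)=1 -> [4, 7, 4, 6, 5, 1]
Stage 2 (DELAY): [0, 4, 7, 4, 6, 5] = [0, 4, 7, 4, 6, 5] -> [0, 4, 7, 4, 6, 5]
Stage 3 (AMPLIFY 2): 0*2=0, 4*2=8, 7*2=14, 4*2=8, 6*2=12, 5*2=10 -> [0, 8, 14, 8, 12, 10]
Output sum: 52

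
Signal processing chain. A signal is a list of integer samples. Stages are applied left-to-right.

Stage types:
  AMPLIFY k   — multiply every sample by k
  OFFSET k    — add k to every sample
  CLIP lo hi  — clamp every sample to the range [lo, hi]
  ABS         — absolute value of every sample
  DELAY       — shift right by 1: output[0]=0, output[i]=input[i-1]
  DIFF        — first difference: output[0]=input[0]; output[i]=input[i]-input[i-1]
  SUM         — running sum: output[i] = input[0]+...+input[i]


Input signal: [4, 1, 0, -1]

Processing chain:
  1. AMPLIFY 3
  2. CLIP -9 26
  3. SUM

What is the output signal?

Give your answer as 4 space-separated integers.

Input: [4, 1, 0, -1]
Stage 1 (AMPLIFY 3): 4*3=12, 1*3=3, 0*3=0, -1*3=-3 -> [12, 3, 0, -3]
Stage 2 (CLIP -9 26): clip(12,-9,26)=12, clip(3,-9,26)=3, clip(0,-9,26)=0, clip(-3,-9,26)=-3 -> [12, 3, 0, -3]
Stage 3 (SUM): sum[0..0]=12, sum[0..1]=15, sum[0..2]=15, sum[0..3]=12 -> [12, 15, 15, 12]

Answer: 12 15 15 12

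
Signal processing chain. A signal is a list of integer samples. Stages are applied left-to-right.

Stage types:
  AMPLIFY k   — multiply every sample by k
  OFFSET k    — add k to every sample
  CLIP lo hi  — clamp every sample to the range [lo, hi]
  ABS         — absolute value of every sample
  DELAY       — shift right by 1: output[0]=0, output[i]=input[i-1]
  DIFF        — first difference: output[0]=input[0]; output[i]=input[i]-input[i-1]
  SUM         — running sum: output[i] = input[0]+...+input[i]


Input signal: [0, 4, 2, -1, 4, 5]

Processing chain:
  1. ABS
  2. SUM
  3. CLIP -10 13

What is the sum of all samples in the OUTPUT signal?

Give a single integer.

Input: [0, 4, 2, -1, 4, 5]
Stage 1 (ABS): |0|=0, |4|=4, |2|=2, |-1|=1, |4|=4, |5|=5 -> [0, 4, 2, 1, 4, 5]
Stage 2 (SUM): sum[0..0]=0, sum[0..1]=4, sum[0..2]=6, sum[0..3]=7, sum[0..4]=11, sum[0..5]=16 -> [0, 4, 6, 7, 11, 16]
Stage 3 (CLIP -10 13): clip(0,-10,13)=0, clip(4,-10,13)=4, clip(6,-10,13)=6, clip(7,-10,13)=7, clip(11,-10,13)=11, clip(16,-10,13)=13 -> [0, 4, 6, 7, 11, 13]
Output sum: 41

Answer: 41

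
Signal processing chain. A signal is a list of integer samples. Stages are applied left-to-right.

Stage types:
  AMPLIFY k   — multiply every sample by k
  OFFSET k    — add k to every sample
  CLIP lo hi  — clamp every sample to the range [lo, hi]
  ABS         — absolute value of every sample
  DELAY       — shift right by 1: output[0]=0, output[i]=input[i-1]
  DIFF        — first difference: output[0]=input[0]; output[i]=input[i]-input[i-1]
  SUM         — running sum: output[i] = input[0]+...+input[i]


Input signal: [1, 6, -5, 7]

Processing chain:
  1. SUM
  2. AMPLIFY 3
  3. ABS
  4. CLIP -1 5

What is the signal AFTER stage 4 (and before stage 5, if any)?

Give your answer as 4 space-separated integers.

Input: [1, 6, -5, 7]
Stage 1 (SUM): sum[0..0]=1, sum[0..1]=7, sum[0..2]=2, sum[0..3]=9 -> [1, 7, 2, 9]
Stage 2 (AMPLIFY 3): 1*3=3, 7*3=21, 2*3=6, 9*3=27 -> [3, 21, 6, 27]
Stage 3 (ABS): |3|=3, |21|=21, |6|=6, |27|=27 -> [3, 21, 6, 27]
Stage 4 (CLIP -1 5): clip(3,-1,5)=3, clip(21,-1,5)=5, clip(6,-1,5)=5, clip(27,-1,5)=5 -> [3, 5, 5, 5]

Answer: 3 5 5 5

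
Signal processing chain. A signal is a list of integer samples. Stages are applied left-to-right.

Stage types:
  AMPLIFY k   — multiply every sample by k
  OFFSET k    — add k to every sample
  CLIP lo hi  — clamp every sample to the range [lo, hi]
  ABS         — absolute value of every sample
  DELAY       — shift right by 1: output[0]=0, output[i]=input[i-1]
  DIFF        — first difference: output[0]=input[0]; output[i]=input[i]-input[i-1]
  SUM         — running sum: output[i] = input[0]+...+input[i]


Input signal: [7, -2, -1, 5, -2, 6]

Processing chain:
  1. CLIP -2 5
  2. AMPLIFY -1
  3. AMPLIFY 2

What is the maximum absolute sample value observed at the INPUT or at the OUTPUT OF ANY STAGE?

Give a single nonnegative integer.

Input: [7, -2, -1, 5, -2, 6] (max |s|=7)
Stage 1 (CLIP -2 5): clip(7,-2,5)=5, clip(-2,-2,5)=-2, clip(-1,-2,5)=-1, clip(5,-2,5)=5, clip(-2,-2,5)=-2, clip(6,-2,5)=5 -> [5, -2, -1, 5, -2, 5] (max |s|=5)
Stage 2 (AMPLIFY -1): 5*-1=-5, -2*-1=2, -1*-1=1, 5*-1=-5, -2*-1=2, 5*-1=-5 -> [-5, 2, 1, -5, 2, -5] (max |s|=5)
Stage 3 (AMPLIFY 2): -5*2=-10, 2*2=4, 1*2=2, -5*2=-10, 2*2=4, -5*2=-10 -> [-10, 4, 2, -10, 4, -10] (max |s|=10)
Overall max amplitude: 10

Answer: 10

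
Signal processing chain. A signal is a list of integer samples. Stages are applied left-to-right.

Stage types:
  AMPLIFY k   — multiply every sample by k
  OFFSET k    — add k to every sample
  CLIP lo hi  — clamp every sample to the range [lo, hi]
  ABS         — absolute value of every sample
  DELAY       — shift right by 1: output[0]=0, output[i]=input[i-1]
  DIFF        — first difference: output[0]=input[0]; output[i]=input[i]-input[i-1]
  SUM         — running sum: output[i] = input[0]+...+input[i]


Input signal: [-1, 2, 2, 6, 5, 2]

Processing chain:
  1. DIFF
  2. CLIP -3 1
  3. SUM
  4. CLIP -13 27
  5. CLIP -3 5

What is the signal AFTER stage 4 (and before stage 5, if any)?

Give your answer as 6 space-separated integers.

Answer: -1 0 0 1 0 -3

Derivation:
Input: [-1, 2, 2, 6, 5, 2]
Stage 1 (DIFF): s[0]=-1, 2--1=3, 2-2=0, 6-2=4, 5-6=-1, 2-5=-3 -> [-1, 3, 0, 4, -1, -3]
Stage 2 (CLIP -3 1): clip(-1,-3,1)=-1, clip(3,-3,1)=1, clip(0,-3,1)=0, clip(4,-3,1)=1, clip(-1,-3,1)=-1, clip(-3,-3,1)=-3 -> [-1, 1, 0, 1, -1, -3]
Stage 3 (SUM): sum[0..0]=-1, sum[0..1]=0, sum[0..2]=0, sum[0..3]=1, sum[0..4]=0, sum[0..5]=-3 -> [-1, 0, 0, 1, 0, -3]
Stage 4 (CLIP -13 27): clip(-1,-13,27)=-1, clip(0,-13,27)=0, clip(0,-13,27)=0, clip(1,-13,27)=1, clip(0,-13,27)=0, clip(-3,-13,27)=-3 -> [-1, 0, 0, 1, 0, -3]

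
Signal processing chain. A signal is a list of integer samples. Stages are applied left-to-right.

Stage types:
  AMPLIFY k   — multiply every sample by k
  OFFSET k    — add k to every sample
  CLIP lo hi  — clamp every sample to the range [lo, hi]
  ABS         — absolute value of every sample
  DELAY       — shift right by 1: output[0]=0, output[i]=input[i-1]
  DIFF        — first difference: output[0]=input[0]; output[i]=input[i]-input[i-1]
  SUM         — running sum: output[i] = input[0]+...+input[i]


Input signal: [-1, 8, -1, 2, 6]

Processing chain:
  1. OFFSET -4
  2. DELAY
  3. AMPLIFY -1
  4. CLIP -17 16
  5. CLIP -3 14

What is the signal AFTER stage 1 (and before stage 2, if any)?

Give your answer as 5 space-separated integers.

Answer: -5 4 -5 -2 2

Derivation:
Input: [-1, 8, -1, 2, 6]
Stage 1 (OFFSET -4): -1+-4=-5, 8+-4=4, -1+-4=-5, 2+-4=-2, 6+-4=2 -> [-5, 4, -5, -2, 2]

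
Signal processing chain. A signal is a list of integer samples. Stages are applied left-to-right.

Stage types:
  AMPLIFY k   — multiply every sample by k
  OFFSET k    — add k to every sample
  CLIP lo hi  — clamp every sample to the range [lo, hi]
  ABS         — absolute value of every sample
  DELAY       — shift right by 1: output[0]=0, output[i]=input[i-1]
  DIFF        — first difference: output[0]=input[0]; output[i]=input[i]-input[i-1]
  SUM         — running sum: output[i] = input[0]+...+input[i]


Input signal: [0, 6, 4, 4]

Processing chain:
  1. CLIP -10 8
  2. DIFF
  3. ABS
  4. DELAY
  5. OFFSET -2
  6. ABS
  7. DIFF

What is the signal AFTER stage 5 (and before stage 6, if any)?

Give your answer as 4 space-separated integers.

Input: [0, 6, 4, 4]
Stage 1 (CLIP -10 8): clip(0,-10,8)=0, clip(6,-10,8)=6, clip(4,-10,8)=4, clip(4,-10,8)=4 -> [0, 6, 4, 4]
Stage 2 (DIFF): s[0]=0, 6-0=6, 4-6=-2, 4-4=0 -> [0, 6, -2, 0]
Stage 3 (ABS): |0|=0, |6|=6, |-2|=2, |0|=0 -> [0, 6, 2, 0]
Stage 4 (DELAY): [0, 0, 6, 2] = [0, 0, 6, 2] -> [0, 0, 6, 2]
Stage 5 (OFFSET -2): 0+-2=-2, 0+-2=-2, 6+-2=4, 2+-2=0 -> [-2, -2, 4, 0]

Answer: -2 -2 4 0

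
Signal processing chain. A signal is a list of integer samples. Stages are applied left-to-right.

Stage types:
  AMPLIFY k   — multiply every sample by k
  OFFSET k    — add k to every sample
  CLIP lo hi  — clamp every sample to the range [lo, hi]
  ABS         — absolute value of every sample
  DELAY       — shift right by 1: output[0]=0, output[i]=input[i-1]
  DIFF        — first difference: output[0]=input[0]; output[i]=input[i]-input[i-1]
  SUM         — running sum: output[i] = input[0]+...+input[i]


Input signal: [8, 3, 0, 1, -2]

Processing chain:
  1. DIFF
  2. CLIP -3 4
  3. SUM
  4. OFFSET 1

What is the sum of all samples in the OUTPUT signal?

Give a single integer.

Answer: 3

Derivation:
Input: [8, 3, 0, 1, -2]
Stage 1 (DIFF): s[0]=8, 3-8=-5, 0-3=-3, 1-0=1, -2-1=-3 -> [8, -5, -3, 1, -3]
Stage 2 (CLIP -3 4): clip(8,-3,4)=4, clip(-5,-3,4)=-3, clip(-3,-3,4)=-3, clip(1,-3,4)=1, clip(-3,-3,4)=-3 -> [4, -3, -3, 1, -3]
Stage 3 (SUM): sum[0..0]=4, sum[0..1]=1, sum[0..2]=-2, sum[0..3]=-1, sum[0..4]=-4 -> [4, 1, -2, -1, -4]
Stage 4 (OFFSET 1): 4+1=5, 1+1=2, -2+1=-1, -1+1=0, -4+1=-3 -> [5, 2, -1, 0, -3]
Output sum: 3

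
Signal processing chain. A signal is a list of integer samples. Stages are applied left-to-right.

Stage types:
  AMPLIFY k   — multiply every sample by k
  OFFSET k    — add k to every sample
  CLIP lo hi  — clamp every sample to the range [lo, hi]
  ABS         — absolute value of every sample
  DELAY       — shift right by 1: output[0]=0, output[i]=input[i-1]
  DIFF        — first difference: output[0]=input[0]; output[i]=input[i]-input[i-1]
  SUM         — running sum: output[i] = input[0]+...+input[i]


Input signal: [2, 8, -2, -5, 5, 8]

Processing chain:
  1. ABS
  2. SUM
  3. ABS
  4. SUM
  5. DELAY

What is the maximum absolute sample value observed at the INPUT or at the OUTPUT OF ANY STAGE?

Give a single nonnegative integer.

Input: [2, 8, -2, -5, 5, 8] (max |s|=8)
Stage 1 (ABS): |2|=2, |8|=8, |-2|=2, |-5|=5, |5|=5, |8|=8 -> [2, 8, 2, 5, 5, 8] (max |s|=8)
Stage 2 (SUM): sum[0..0]=2, sum[0..1]=10, sum[0..2]=12, sum[0..3]=17, sum[0..4]=22, sum[0..5]=30 -> [2, 10, 12, 17, 22, 30] (max |s|=30)
Stage 3 (ABS): |2|=2, |10|=10, |12|=12, |17|=17, |22|=22, |30|=30 -> [2, 10, 12, 17, 22, 30] (max |s|=30)
Stage 4 (SUM): sum[0..0]=2, sum[0..1]=12, sum[0..2]=24, sum[0..3]=41, sum[0..4]=63, sum[0..5]=93 -> [2, 12, 24, 41, 63, 93] (max |s|=93)
Stage 5 (DELAY): [0, 2, 12, 24, 41, 63] = [0, 2, 12, 24, 41, 63] -> [0, 2, 12, 24, 41, 63] (max |s|=63)
Overall max amplitude: 93

Answer: 93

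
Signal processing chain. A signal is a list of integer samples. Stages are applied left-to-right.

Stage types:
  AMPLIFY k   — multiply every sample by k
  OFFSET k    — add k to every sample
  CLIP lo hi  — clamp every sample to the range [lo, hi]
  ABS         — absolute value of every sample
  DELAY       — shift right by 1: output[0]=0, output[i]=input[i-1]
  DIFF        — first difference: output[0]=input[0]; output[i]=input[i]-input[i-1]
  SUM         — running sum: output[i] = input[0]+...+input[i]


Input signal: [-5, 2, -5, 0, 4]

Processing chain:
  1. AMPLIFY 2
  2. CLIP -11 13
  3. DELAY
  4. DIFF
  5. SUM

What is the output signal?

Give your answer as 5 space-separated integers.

Answer: 0 -10 4 -10 0

Derivation:
Input: [-5, 2, -5, 0, 4]
Stage 1 (AMPLIFY 2): -5*2=-10, 2*2=4, -5*2=-10, 0*2=0, 4*2=8 -> [-10, 4, -10, 0, 8]
Stage 2 (CLIP -11 13): clip(-10,-11,13)=-10, clip(4,-11,13)=4, clip(-10,-11,13)=-10, clip(0,-11,13)=0, clip(8,-11,13)=8 -> [-10, 4, -10, 0, 8]
Stage 3 (DELAY): [0, -10, 4, -10, 0] = [0, -10, 4, -10, 0] -> [0, -10, 4, -10, 0]
Stage 4 (DIFF): s[0]=0, -10-0=-10, 4--10=14, -10-4=-14, 0--10=10 -> [0, -10, 14, -14, 10]
Stage 5 (SUM): sum[0..0]=0, sum[0..1]=-10, sum[0..2]=4, sum[0..3]=-10, sum[0..4]=0 -> [0, -10, 4, -10, 0]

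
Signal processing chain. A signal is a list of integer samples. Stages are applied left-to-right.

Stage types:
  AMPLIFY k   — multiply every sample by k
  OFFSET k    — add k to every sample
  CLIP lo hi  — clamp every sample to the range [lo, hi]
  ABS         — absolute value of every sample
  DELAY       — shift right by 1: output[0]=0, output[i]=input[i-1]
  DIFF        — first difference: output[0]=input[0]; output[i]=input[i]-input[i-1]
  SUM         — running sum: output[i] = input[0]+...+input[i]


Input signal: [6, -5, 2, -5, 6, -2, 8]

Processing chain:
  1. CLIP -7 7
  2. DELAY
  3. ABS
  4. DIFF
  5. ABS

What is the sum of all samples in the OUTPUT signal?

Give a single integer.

Input: [6, -5, 2, -5, 6, -2, 8]
Stage 1 (CLIP -7 7): clip(6,-7,7)=6, clip(-5,-7,7)=-5, clip(2,-7,7)=2, clip(-5,-7,7)=-5, clip(6,-7,7)=6, clip(-2,-7,7)=-2, clip(8,-7,7)=7 -> [6, -5, 2, -5, 6, -2, 7]
Stage 2 (DELAY): [0, 6, -5, 2, -5, 6, -2] = [0, 6, -5, 2, -5, 6, -2] -> [0, 6, -5, 2, -5, 6, -2]
Stage 3 (ABS): |0|=0, |6|=6, |-5|=5, |2|=2, |-5|=5, |6|=6, |-2|=2 -> [0, 6, 5, 2, 5, 6, 2]
Stage 4 (DIFF): s[0]=0, 6-0=6, 5-6=-1, 2-5=-3, 5-2=3, 6-5=1, 2-6=-4 -> [0, 6, -1, -3, 3, 1, -4]
Stage 5 (ABS): |0|=0, |6|=6, |-1|=1, |-3|=3, |3|=3, |1|=1, |-4|=4 -> [0, 6, 1, 3, 3, 1, 4]
Output sum: 18

Answer: 18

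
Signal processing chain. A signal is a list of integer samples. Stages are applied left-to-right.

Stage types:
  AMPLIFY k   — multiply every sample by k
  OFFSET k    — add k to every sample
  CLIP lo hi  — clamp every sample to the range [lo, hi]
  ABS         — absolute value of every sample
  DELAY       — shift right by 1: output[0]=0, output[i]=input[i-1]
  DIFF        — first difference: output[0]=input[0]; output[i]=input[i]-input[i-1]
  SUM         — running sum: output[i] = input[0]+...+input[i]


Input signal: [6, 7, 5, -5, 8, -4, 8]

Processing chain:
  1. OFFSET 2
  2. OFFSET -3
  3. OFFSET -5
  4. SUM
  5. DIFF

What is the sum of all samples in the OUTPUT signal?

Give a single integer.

Input: [6, 7, 5, -5, 8, -4, 8]
Stage 1 (OFFSET 2): 6+2=8, 7+2=9, 5+2=7, -5+2=-3, 8+2=10, -4+2=-2, 8+2=10 -> [8, 9, 7, -3, 10, -2, 10]
Stage 2 (OFFSET -3): 8+-3=5, 9+-3=6, 7+-3=4, -3+-3=-6, 10+-3=7, -2+-3=-5, 10+-3=7 -> [5, 6, 4, -6, 7, -5, 7]
Stage 3 (OFFSET -5): 5+-5=0, 6+-5=1, 4+-5=-1, -6+-5=-11, 7+-5=2, -5+-5=-10, 7+-5=2 -> [0, 1, -1, -11, 2, -10, 2]
Stage 4 (SUM): sum[0..0]=0, sum[0..1]=1, sum[0..2]=0, sum[0..3]=-11, sum[0..4]=-9, sum[0..5]=-19, sum[0..6]=-17 -> [0, 1, 0, -11, -9, -19, -17]
Stage 5 (DIFF): s[0]=0, 1-0=1, 0-1=-1, -11-0=-11, -9--11=2, -19--9=-10, -17--19=2 -> [0, 1, -1, -11, 2, -10, 2]
Output sum: -17

Answer: -17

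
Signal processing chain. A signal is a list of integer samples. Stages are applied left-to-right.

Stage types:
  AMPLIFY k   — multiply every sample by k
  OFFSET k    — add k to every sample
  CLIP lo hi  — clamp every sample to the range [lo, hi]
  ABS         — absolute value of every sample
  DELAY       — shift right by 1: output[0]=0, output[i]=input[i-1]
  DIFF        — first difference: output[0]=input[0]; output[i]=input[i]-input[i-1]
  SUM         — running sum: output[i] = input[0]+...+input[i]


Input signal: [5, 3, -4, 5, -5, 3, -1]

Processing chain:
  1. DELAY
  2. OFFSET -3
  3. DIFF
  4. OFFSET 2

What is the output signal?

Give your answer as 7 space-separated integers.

Input: [5, 3, -4, 5, -5, 3, -1]
Stage 1 (DELAY): [0, 5, 3, -4, 5, -5, 3] = [0, 5, 3, -4, 5, -5, 3] -> [0, 5, 3, -4, 5, -5, 3]
Stage 2 (OFFSET -3): 0+-3=-3, 5+-3=2, 3+-3=0, -4+-3=-7, 5+-3=2, -5+-3=-8, 3+-3=0 -> [-3, 2, 0, -7, 2, -8, 0]
Stage 3 (DIFF): s[0]=-3, 2--3=5, 0-2=-2, -7-0=-7, 2--7=9, -8-2=-10, 0--8=8 -> [-3, 5, -2, -7, 9, -10, 8]
Stage 4 (OFFSET 2): -3+2=-1, 5+2=7, -2+2=0, -7+2=-5, 9+2=11, -10+2=-8, 8+2=10 -> [-1, 7, 0, -5, 11, -8, 10]

Answer: -1 7 0 -5 11 -8 10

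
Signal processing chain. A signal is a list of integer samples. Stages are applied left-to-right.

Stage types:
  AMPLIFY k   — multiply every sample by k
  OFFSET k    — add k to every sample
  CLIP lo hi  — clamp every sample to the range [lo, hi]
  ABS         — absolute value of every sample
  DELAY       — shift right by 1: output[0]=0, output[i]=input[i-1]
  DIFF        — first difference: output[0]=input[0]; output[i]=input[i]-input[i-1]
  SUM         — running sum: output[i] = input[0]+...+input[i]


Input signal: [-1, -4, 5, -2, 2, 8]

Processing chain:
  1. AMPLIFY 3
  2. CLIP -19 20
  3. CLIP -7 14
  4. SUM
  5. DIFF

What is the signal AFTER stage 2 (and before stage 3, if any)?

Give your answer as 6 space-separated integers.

Answer: -3 -12 15 -6 6 20

Derivation:
Input: [-1, -4, 5, -2, 2, 8]
Stage 1 (AMPLIFY 3): -1*3=-3, -4*3=-12, 5*3=15, -2*3=-6, 2*3=6, 8*3=24 -> [-3, -12, 15, -6, 6, 24]
Stage 2 (CLIP -19 20): clip(-3,-19,20)=-3, clip(-12,-19,20)=-12, clip(15,-19,20)=15, clip(-6,-19,20)=-6, clip(6,-19,20)=6, clip(24,-19,20)=20 -> [-3, -12, 15, -6, 6, 20]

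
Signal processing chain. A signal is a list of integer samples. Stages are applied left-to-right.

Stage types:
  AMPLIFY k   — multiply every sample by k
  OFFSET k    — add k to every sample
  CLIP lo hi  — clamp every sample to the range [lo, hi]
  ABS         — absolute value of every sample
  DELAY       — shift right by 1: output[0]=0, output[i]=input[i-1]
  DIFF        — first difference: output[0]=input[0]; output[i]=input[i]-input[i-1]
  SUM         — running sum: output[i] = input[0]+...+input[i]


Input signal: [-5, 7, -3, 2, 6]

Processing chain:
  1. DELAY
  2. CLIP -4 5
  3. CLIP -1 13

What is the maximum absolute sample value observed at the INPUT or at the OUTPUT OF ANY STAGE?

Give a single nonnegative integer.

Input: [-5, 7, -3, 2, 6] (max |s|=7)
Stage 1 (DELAY): [0, -5, 7, -3, 2] = [0, -5, 7, -3, 2] -> [0, -5, 7, -3, 2] (max |s|=7)
Stage 2 (CLIP -4 5): clip(0,-4,5)=0, clip(-5,-4,5)=-4, clip(7,-4,5)=5, clip(-3,-4,5)=-3, clip(2,-4,5)=2 -> [0, -4, 5, -3, 2] (max |s|=5)
Stage 3 (CLIP -1 13): clip(0,-1,13)=0, clip(-4,-1,13)=-1, clip(5,-1,13)=5, clip(-3,-1,13)=-1, clip(2,-1,13)=2 -> [0, -1, 5, -1, 2] (max |s|=5)
Overall max amplitude: 7

Answer: 7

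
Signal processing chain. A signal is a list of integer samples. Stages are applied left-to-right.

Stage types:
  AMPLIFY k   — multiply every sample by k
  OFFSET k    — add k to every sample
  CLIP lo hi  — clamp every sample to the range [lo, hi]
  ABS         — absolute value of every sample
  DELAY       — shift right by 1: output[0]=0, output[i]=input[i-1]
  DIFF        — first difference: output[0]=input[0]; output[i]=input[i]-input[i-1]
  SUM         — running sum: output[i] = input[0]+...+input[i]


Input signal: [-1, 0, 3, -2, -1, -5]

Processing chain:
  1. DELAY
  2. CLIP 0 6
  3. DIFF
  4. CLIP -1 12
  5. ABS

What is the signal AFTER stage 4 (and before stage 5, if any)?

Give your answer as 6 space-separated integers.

Input: [-1, 0, 3, -2, -1, -5]
Stage 1 (DELAY): [0, -1, 0, 3, -2, -1] = [0, -1, 0, 3, -2, -1] -> [0, -1, 0, 3, -2, -1]
Stage 2 (CLIP 0 6): clip(0,0,6)=0, clip(-1,0,6)=0, clip(0,0,6)=0, clip(3,0,6)=3, clip(-2,0,6)=0, clip(-1,0,6)=0 -> [0, 0, 0, 3, 0, 0]
Stage 3 (DIFF): s[0]=0, 0-0=0, 0-0=0, 3-0=3, 0-3=-3, 0-0=0 -> [0, 0, 0, 3, -3, 0]
Stage 4 (CLIP -1 12): clip(0,-1,12)=0, clip(0,-1,12)=0, clip(0,-1,12)=0, clip(3,-1,12)=3, clip(-3,-1,12)=-1, clip(0,-1,12)=0 -> [0, 0, 0, 3, -1, 0]

Answer: 0 0 0 3 -1 0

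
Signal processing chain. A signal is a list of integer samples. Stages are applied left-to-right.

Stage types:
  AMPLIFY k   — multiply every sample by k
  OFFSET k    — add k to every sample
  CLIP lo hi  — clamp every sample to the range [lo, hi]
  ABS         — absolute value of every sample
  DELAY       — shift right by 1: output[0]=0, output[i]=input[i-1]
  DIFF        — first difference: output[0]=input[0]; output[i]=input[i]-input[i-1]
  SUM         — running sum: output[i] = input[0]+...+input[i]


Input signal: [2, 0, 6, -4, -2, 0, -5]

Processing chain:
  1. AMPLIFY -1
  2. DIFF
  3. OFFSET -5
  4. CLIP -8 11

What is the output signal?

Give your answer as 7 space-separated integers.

Input: [2, 0, 6, -4, -2, 0, -5]
Stage 1 (AMPLIFY -1): 2*-1=-2, 0*-1=0, 6*-1=-6, -4*-1=4, -2*-1=2, 0*-1=0, -5*-1=5 -> [-2, 0, -6, 4, 2, 0, 5]
Stage 2 (DIFF): s[0]=-2, 0--2=2, -6-0=-6, 4--6=10, 2-4=-2, 0-2=-2, 5-0=5 -> [-2, 2, -6, 10, -2, -2, 5]
Stage 3 (OFFSET -5): -2+-5=-7, 2+-5=-3, -6+-5=-11, 10+-5=5, -2+-5=-7, -2+-5=-7, 5+-5=0 -> [-7, -3, -11, 5, -7, -7, 0]
Stage 4 (CLIP -8 11): clip(-7,-8,11)=-7, clip(-3,-8,11)=-3, clip(-11,-8,11)=-8, clip(5,-8,11)=5, clip(-7,-8,11)=-7, clip(-7,-8,11)=-7, clip(0,-8,11)=0 -> [-7, -3, -8, 5, -7, -7, 0]

Answer: -7 -3 -8 5 -7 -7 0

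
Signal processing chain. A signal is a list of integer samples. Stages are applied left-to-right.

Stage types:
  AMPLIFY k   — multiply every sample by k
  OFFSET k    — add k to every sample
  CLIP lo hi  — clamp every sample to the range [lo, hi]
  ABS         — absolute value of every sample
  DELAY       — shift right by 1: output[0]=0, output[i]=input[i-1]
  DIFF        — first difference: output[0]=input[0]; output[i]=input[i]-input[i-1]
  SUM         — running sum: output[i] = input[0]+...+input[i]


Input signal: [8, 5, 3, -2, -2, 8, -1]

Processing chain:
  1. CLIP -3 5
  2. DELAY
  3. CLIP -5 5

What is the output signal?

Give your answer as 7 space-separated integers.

Input: [8, 5, 3, -2, -2, 8, -1]
Stage 1 (CLIP -3 5): clip(8,-3,5)=5, clip(5,-3,5)=5, clip(3,-3,5)=3, clip(-2,-3,5)=-2, clip(-2,-3,5)=-2, clip(8,-3,5)=5, clip(-1,-3,5)=-1 -> [5, 5, 3, -2, -2, 5, -1]
Stage 2 (DELAY): [0, 5, 5, 3, -2, -2, 5] = [0, 5, 5, 3, -2, -2, 5] -> [0, 5, 5, 3, -2, -2, 5]
Stage 3 (CLIP -5 5): clip(0,-5,5)=0, clip(5,-5,5)=5, clip(5,-5,5)=5, clip(3,-5,5)=3, clip(-2,-5,5)=-2, clip(-2,-5,5)=-2, clip(5,-5,5)=5 -> [0, 5, 5, 3, -2, -2, 5]

Answer: 0 5 5 3 -2 -2 5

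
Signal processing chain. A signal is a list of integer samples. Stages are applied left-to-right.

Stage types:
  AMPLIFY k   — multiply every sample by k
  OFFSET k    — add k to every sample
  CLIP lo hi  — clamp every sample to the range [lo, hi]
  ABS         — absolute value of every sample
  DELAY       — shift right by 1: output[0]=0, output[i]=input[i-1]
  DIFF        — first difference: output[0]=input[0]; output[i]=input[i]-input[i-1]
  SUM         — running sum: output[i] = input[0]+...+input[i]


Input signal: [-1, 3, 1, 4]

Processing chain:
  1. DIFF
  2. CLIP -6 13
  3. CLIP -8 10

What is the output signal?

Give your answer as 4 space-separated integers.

Answer: -1 4 -2 3

Derivation:
Input: [-1, 3, 1, 4]
Stage 1 (DIFF): s[0]=-1, 3--1=4, 1-3=-2, 4-1=3 -> [-1, 4, -2, 3]
Stage 2 (CLIP -6 13): clip(-1,-6,13)=-1, clip(4,-6,13)=4, clip(-2,-6,13)=-2, clip(3,-6,13)=3 -> [-1, 4, -2, 3]
Stage 3 (CLIP -8 10): clip(-1,-8,10)=-1, clip(4,-8,10)=4, clip(-2,-8,10)=-2, clip(3,-8,10)=3 -> [-1, 4, -2, 3]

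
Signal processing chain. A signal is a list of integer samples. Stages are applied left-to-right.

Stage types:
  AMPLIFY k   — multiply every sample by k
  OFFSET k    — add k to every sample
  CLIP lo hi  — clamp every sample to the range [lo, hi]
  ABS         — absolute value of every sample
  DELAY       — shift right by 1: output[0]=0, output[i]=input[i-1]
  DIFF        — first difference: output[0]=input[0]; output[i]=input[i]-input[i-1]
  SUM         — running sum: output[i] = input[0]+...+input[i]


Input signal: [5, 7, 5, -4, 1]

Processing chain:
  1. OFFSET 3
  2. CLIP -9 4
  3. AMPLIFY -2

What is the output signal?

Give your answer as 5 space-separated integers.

Answer: -8 -8 -8 2 -8

Derivation:
Input: [5, 7, 5, -4, 1]
Stage 1 (OFFSET 3): 5+3=8, 7+3=10, 5+3=8, -4+3=-1, 1+3=4 -> [8, 10, 8, -1, 4]
Stage 2 (CLIP -9 4): clip(8,-9,4)=4, clip(10,-9,4)=4, clip(8,-9,4)=4, clip(-1,-9,4)=-1, clip(4,-9,4)=4 -> [4, 4, 4, -1, 4]
Stage 3 (AMPLIFY -2): 4*-2=-8, 4*-2=-8, 4*-2=-8, -1*-2=2, 4*-2=-8 -> [-8, -8, -8, 2, -8]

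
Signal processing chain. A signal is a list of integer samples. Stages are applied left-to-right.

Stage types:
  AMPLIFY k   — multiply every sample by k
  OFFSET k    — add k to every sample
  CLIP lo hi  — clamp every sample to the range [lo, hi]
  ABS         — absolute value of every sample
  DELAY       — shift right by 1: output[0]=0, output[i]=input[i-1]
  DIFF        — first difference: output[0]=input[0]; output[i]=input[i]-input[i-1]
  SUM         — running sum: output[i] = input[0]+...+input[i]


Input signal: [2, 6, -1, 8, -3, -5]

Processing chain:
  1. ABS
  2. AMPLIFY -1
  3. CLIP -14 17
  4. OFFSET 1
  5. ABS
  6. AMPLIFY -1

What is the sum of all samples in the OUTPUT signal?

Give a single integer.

Answer: -19

Derivation:
Input: [2, 6, -1, 8, -3, -5]
Stage 1 (ABS): |2|=2, |6|=6, |-1|=1, |8|=8, |-3|=3, |-5|=5 -> [2, 6, 1, 8, 3, 5]
Stage 2 (AMPLIFY -1): 2*-1=-2, 6*-1=-6, 1*-1=-1, 8*-1=-8, 3*-1=-3, 5*-1=-5 -> [-2, -6, -1, -8, -3, -5]
Stage 3 (CLIP -14 17): clip(-2,-14,17)=-2, clip(-6,-14,17)=-6, clip(-1,-14,17)=-1, clip(-8,-14,17)=-8, clip(-3,-14,17)=-3, clip(-5,-14,17)=-5 -> [-2, -6, -1, -8, -3, -5]
Stage 4 (OFFSET 1): -2+1=-1, -6+1=-5, -1+1=0, -8+1=-7, -3+1=-2, -5+1=-4 -> [-1, -5, 0, -7, -2, -4]
Stage 5 (ABS): |-1|=1, |-5|=5, |0|=0, |-7|=7, |-2|=2, |-4|=4 -> [1, 5, 0, 7, 2, 4]
Stage 6 (AMPLIFY -1): 1*-1=-1, 5*-1=-5, 0*-1=0, 7*-1=-7, 2*-1=-2, 4*-1=-4 -> [-1, -5, 0, -7, -2, -4]
Output sum: -19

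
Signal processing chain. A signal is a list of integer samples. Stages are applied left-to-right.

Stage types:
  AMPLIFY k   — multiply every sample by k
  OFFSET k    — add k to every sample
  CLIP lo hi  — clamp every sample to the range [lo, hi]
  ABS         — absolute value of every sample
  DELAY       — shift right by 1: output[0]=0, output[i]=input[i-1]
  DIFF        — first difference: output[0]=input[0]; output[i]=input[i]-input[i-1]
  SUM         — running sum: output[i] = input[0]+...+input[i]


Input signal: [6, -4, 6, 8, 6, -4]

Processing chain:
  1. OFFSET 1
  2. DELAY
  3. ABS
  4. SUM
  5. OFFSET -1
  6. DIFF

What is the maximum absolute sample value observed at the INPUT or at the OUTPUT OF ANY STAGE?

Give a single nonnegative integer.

Input: [6, -4, 6, 8, 6, -4] (max |s|=8)
Stage 1 (OFFSET 1): 6+1=7, -4+1=-3, 6+1=7, 8+1=9, 6+1=7, -4+1=-3 -> [7, -3, 7, 9, 7, -3] (max |s|=9)
Stage 2 (DELAY): [0, 7, -3, 7, 9, 7] = [0, 7, -3, 7, 9, 7] -> [0, 7, -3, 7, 9, 7] (max |s|=9)
Stage 3 (ABS): |0|=0, |7|=7, |-3|=3, |7|=7, |9|=9, |7|=7 -> [0, 7, 3, 7, 9, 7] (max |s|=9)
Stage 4 (SUM): sum[0..0]=0, sum[0..1]=7, sum[0..2]=10, sum[0..3]=17, sum[0..4]=26, sum[0..5]=33 -> [0, 7, 10, 17, 26, 33] (max |s|=33)
Stage 5 (OFFSET -1): 0+-1=-1, 7+-1=6, 10+-1=9, 17+-1=16, 26+-1=25, 33+-1=32 -> [-1, 6, 9, 16, 25, 32] (max |s|=32)
Stage 6 (DIFF): s[0]=-1, 6--1=7, 9-6=3, 16-9=7, 25-16=9, 32-25=7 -> [-1, 7, 3, 7, 9, 7] (max |s|=9)
Overall max amplitude: 33

Answer: 33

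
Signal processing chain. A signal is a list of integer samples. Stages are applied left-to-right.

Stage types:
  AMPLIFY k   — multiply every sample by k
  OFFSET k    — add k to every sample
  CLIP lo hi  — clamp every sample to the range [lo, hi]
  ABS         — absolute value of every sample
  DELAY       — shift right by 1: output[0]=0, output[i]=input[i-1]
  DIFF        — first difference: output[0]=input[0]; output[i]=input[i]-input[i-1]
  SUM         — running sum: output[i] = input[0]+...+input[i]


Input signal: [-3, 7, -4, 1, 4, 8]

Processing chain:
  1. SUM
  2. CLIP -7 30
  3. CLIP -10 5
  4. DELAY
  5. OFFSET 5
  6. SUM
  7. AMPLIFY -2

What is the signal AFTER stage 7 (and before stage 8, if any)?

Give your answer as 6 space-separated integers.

Input: [-3, 7, -4, 1, 4, 8]
Stage 1 (SUM): sum[0..0]=-3, sum[0..1]=4, sum[0..2]=0, sum[0..3]=1, sum[0..4]=5, sum[0..5]=13 -> [-3, 4, 0, 1, 5, 13]
Stage 2 (CLIP -7 30): clip(-3,-7,30)=-3, clip(4,-7,30)=4, clip(0,-7,30)=0, clip(1,-7,30)=1, clip(5,-7,30)=5, clip(13,-7,30)=13 -> [-3, 4, 0, 1, 5, 13]
Stage 3 (CLIP -10 5): clip(-3,-10,5)=-3, clip(4,-10,5)=4, clip(0,-10,5)=0, clip(1,-10,5)=1, clip(5,-10,5)=5, clip(13,-10,5)=5 -> [-3, 4, 0, 1, 5, 5]
Stage 4 (DELAY): [0, -3, 4, 0, 1, 5] = [0, -3, 4, 0, 1, 5] -> [0, -3, 4, 0, 1, 5]
Stage 5 (OFFSET 5): 0+5=5, -3+5=2, 4+5=9, 0+5=5, 1+5=6, 5+5=10 -> [5, 2, 9, 5, 6, 10]
Stage 6 (SUM): sum[0..0]=5, sum[0..1]=7, sum[0..2]=16, sum[0..3]=21, sum[0..4]=27, sum[0..5]=37 -> [5, 7, 16, 21, 27, 37]
Stage 7 (AMPLIFY -2): 5*-2=-10, 7*-2=-14, 16*-2=-32, 21*-2=-42, 27*-2=-54, 37*-2=-74 -> [-10, -14, -32, -42, -54, -74]

Answer: -10 -14 -32 -42 -54 -74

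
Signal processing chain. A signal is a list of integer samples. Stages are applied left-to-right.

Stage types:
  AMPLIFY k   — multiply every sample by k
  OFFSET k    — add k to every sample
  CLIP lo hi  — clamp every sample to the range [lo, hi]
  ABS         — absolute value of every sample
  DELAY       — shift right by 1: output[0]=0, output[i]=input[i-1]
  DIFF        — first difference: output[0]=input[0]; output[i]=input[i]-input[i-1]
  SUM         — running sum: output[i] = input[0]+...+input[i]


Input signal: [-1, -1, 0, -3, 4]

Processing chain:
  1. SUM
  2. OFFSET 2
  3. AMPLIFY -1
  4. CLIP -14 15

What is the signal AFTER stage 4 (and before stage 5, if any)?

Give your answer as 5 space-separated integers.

Input: [-1, -1, 0, -3, 4]
Stage 1 (SUM): sum[0..0]=-1, sum[0..1]=-2, sum[0..2]=-2, sum[0..3]=-5, sum[0..4]=-1 -> [-1, -2, -2, -5, -1]
Stage 2 (OFFSET 2): -1+2=1, -2+2=0, -2+2=0, -5+2=-3, -1+2=1 -> [1, 0, 0, -3, 1]
Stage 3 (AMPLIFY -1): 1*-1=-1, 0*-1=0, 0*-1=0, -3*-1=3, 1*-1=-1 -> [-1, 0, 0, 3, -1]
Stage 4 (CLIP -14 15): clip(-1,-14,15)=-1, clip(0,-14,15)=0, clip(0,-14,15)=0, clip(3,-14,15)=3, clip(-1,-14,15)=-1 -> [-1, 0, 0, 3, -1]

Answer: -1 0 0 3 -1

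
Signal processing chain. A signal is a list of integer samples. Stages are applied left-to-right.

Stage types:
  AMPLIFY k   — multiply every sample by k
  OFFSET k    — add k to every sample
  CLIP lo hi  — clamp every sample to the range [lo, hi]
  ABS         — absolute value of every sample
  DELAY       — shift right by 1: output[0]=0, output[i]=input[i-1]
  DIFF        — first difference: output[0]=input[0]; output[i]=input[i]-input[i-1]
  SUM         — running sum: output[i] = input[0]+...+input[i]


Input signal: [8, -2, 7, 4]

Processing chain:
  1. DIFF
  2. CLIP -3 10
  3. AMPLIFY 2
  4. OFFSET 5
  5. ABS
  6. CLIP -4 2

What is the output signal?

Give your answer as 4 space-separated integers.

Answer: 2 1 2 1

Derivation:
Input: [8, -2, 7, 4]
Stage 1 (DIFF): s[0]=8, -2-8=-10, 7--2=9, 4-7=-3 -> [8, -10, 9, -3]
Stage 2 (CLIP -3 10): clip(8,-3,10)=8, clip(-10,-3,10)=-3, clip(9,-3,10)=9, clip(-3,-3,10)=-3 -> [8, -3, 9, -3]
Stage 3 (AMPLIFY 2): 8*2=16, -3*2=-6, 9*2=18, -3*2=-6 -> [16, -6, 18, -6]
Stage 4 (OFFSET 5): 16+5=21, -6+5=-1, 18+5=23, -6+5=-1 -> [21, -1, 23, -1]
Stage 5 (ABS): |21|=21, |-1|=1, |23|=23, |-1|=1 -> [21, 1, 23, 1]
Stage 6 (CLIP -4 2): clip(21,-4,2)=2, clip(1,-4,2)=1, clip(23,-4,2)=2, clip(1,-4,2)=1 -> [2, 1, 2, 1]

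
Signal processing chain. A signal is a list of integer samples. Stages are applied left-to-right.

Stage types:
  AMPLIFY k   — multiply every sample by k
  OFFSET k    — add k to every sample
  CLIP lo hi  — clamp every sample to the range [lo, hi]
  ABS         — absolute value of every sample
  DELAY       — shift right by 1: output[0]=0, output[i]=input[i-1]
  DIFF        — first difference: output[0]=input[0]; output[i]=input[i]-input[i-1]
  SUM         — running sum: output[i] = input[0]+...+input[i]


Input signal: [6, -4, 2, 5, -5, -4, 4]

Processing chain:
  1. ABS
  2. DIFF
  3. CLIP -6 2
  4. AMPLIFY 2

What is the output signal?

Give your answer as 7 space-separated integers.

Input: [6, -4, 2, 5, -5, -4, 4]
Stage 1 (ABS): |6|=6, |-4|=4, |2|=2, |5|=5, |-5|=5, |-4|=4, |4|=4 -> [6, 4, 2, 5, 5, 4, 4]
Stage 2 (DIFF): s[0]=6, 4-6=-2, 2-4=-2, 5-2=3, 5-5=0, 4-5=-1, 4-4=0 -> [6, -2, -2, 3, 0, -1, 0]
Stage 3 (CLIP -6 2): clip(6,-6,2)=2, clip(-2,-6,2)=-2, clip(-2,-6,2)=-2, clip(3,-6,2)=2, clip(0,-6,2)=0, clip(-1,-6,2)=-1, clip(0,-6,2)=0 -> [2, -2, -2, 2, 0, -1, 0]
Stage 4 (AMPLIFY 2): 2*2=4, -2*2=-4, -2*2=-4, 2*2=4, 0*2=0, -1*2=-2, 0*2=0 -> [4, -4, -4, 4, 0, -2, 0]

Answer: 4 -4 -4 4 0 -2 0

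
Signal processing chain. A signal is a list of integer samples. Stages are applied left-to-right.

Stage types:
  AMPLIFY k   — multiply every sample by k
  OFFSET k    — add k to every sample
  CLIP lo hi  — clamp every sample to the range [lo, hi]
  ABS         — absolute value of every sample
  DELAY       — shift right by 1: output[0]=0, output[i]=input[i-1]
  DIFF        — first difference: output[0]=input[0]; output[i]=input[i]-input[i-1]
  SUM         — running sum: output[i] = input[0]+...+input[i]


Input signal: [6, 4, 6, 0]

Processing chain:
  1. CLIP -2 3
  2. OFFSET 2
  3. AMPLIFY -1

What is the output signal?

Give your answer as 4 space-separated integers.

Input: [6, 4, 6, 0]
Stage 1 (CLIP -2 3): clip(6,-2,3)=3, clip(4,-2,3)=3, clip(6,-2,3)=3, clip(0,-2,3)=0 -> [3, 3, 3, 0]
Stage 2 (OFFSET 2): 3+2=5, 3+2=5, 3+2=5, 0+2=2 -> [5, 5, 5, 2]
Stage 3 (AMPLIFY -1): 5*-1=-5, 5*-1=-5, 5*-1=-5, 2*-1=-2 -> [-5, -5, -5, -2]

Answer: -5 -5 -5 -2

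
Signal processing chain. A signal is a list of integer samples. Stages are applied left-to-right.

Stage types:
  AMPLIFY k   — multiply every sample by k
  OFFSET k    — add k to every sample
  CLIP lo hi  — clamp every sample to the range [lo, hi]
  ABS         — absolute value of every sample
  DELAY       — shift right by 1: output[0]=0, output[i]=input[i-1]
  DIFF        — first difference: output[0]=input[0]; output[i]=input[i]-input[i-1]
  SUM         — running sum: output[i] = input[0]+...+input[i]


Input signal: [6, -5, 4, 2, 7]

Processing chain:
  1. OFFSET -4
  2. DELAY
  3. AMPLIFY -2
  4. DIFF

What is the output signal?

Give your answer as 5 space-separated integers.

Input: [6, -5, 4, 2, 7]
Stage 1 (OFFSET -4): 6+-4=2, -5+-4=-9, 4+-4=0, 2+-4=-2, 7+-4=3 -> [2, -9, 0, -2, 3]
Stage 2 (DELAY): [0, 2, -9, 0, -2] = [0, 2, -9, 0, -2] -> [0, 2, -9, 0, -2]
Stage 3 (AMPLIFY -2): 0*-2=0, 2*-2=-4, -9*-2=18, 0*-2=0, -2*-2=4 -> [0, -4, 18, 0, 4]
Stage 4 (DIFF): s[0]=0, -4-0=-4, 18--4=22, 0-18=-18, 4-0=4 -> [0, -4, 22, -18, 4]

Answer: 0 -4 22 -18 4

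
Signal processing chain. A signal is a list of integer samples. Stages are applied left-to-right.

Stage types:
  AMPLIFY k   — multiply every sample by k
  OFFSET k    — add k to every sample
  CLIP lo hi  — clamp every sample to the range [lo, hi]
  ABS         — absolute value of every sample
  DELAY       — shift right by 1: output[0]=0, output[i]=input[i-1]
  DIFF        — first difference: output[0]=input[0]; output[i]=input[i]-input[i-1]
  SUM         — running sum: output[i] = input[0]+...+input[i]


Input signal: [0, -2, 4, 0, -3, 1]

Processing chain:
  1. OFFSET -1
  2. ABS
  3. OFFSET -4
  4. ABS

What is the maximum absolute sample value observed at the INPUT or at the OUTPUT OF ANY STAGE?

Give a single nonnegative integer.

Input: [0, -2, 4, 0, -3, 1] (max |s|=4)
Stage 1 (OFFSET -1): 0+-1=-1, -2+-1=-3, 4+-1=3, 0+-1=-1, -3+-1=-4, 1+-1=0 -> [-1, -3, 3, -1, -4, 0] (max |s|=4)
Stage 2 (ABS): |-1|=1, |-3|=3, |3|=3, |-1|=1, |-4|=4, |0|=0 -> [1, 3, 3, 1, 4, 0] (max |s|=4)
Stage 3 (OFFSET -4): 1+-4=-3, 3+-4=-1, 3+-4=-1, 1+-4=-3, 4+-4=0, 0+-4=-4 -> [-3, -1, -1, -3, 0, -4] (max |s|=4)
Stage 4 (ABS): |-3|=3, |-1|=1, |-1|=1, |-3|=3, |0|=0, |-4|=4 -> [3, 1, 1, 3, 0, 4] (max |s|=4)
Overall max amplitude: 4

Answer: 4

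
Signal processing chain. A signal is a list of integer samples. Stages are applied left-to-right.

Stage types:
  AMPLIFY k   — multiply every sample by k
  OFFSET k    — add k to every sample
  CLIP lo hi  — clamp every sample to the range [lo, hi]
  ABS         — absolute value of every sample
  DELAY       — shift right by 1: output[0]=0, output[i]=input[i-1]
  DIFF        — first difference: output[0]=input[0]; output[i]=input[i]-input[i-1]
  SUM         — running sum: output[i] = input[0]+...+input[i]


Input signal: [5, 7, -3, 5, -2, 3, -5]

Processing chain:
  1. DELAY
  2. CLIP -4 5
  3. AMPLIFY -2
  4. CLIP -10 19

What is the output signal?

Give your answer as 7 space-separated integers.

Input: [5, 7, -3, 5, -2, 3, -5]
Stage 1 (DELAY): [0, 5, 7, -3, 5, -2, 3] = [0, 5, 7, -3, 5, -2, 3] -> [0, 5, 7, -3, 5, -2, 3]
Stage 2 (CLIP -4 5): clip(0,-4,5)=0, clip(5,-4,5)=5, clip(7,-4,5)=5, clip(-3,-4,5)=-3, clip(5,-4,5)=5, clip(-2,-4,5)=-2, clip(3,-4,5)=3 -> [0, 5, 5, -3, 5, -2, 3]
Stage 3 (AMPLIFY -2): 0*-2=0, 5*-2=-10, 5*-2=-10, -3*-2=6, 5*-2=-10, -2*-2=4, 3*-2=-6 -> [0, -10, -10, 6, -10, 4, -6]
Stage 4 (CLIP -10 19): clip(0,-10,19)=0, clip(-10,-10,19)=-10, clip(-10,-10,19)=-10, clip(6,-10,19)=6, clip(-10,-10,19)=-10, clip(4,-10,19)=4, clip(-6,-10,19)=-6 -> [0, -10, -10, 6, -10, 4, -6]

Answer: 0 -10 -10 6 -10 4 -6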